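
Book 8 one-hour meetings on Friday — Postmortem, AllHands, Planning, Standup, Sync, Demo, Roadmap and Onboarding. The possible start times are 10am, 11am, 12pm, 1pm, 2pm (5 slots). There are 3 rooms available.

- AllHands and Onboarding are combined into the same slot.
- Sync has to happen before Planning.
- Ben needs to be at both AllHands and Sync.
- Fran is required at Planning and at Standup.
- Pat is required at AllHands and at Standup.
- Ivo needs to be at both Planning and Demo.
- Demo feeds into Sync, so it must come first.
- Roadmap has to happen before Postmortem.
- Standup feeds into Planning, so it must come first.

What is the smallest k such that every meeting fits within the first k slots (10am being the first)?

3

The precedence chain requires at least 3 distinct slots.
With at most 3 per slot and 8 meetings, at least 3 slots are needed.
3 works (last occupied slot: 12pm): for example Onboarding in 12pm; Postmortem in 11am; Demo in 10am; Planning in 12pm; AllHands in 12pm; Roadmap in 10am; Sync in 11am; Standup in 10am.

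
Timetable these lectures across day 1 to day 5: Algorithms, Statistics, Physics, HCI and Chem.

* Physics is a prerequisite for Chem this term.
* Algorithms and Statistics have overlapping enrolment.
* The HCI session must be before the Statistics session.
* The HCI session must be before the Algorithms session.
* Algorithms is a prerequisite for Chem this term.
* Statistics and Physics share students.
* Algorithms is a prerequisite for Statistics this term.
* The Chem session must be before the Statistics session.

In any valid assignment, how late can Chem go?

Precedence pushes Chem to at least day 3; downstream work caps Chem at day 4.
Chem at day 4 is achievable: Statistics in day 5; HCI in day 1; Algorithms in day 2; Physics in day 1; Chem in day 4.

day 4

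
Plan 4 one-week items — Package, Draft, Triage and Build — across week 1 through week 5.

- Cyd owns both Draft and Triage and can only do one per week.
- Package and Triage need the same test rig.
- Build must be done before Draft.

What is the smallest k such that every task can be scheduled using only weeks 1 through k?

2

The precedence chain requires at least 2 distinct weeks.
2 works (last occupied week: week 2): for example Triage -> week 1; Build -> week 1; Draft -> week 2; Package -> week 2.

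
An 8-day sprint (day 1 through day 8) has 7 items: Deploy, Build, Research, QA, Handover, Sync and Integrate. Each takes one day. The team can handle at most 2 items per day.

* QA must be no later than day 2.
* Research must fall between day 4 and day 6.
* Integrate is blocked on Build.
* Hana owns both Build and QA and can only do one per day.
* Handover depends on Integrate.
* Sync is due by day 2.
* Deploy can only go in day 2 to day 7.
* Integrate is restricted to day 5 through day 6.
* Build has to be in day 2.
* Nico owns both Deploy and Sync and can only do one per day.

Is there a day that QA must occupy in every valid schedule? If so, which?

QA's window is day 1–day 2.
Build is fixed at day 2, and QA can't share a day with Build.
So QA must be day 1.

day 1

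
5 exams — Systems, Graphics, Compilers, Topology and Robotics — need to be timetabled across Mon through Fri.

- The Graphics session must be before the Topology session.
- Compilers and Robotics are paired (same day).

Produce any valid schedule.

Robotics -> Mon, Graphics -> Mon, Compilers -> Mon, Systems -> Mon, Topology -> Tue

Checking: Graphics(Mon) before Topology(Tue); Compilers = Robotics = Mon.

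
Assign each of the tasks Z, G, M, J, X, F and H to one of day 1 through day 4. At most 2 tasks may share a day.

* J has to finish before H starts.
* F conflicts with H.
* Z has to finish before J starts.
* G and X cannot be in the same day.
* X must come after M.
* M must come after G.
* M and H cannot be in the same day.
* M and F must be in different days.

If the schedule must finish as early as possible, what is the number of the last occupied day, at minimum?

The precedence chain requires at least 3 distinct days.
With at most 2 per day and 7 tasks, at least 4 days are needed.
4 works (last occupied day: day 4): for example G in day 1, M in day 2, X in day 3, F in day 4, Z in day 1, H in day 3, J in day 2.

day 4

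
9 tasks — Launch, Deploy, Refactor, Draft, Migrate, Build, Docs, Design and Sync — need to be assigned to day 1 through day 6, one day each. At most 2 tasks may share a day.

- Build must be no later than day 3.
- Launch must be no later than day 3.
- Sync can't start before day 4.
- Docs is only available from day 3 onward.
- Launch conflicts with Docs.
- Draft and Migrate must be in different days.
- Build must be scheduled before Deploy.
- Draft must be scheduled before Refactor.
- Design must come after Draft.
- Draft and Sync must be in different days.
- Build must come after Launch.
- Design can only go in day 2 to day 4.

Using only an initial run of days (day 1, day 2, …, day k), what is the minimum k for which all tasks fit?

The precedence chain requires at least 3 distinct days.
With at most 2 per day and 9 tasks, at least 5 days are needed.
Sync can't be placed before day 4, so the schedule must run through at least day 4.
5 works (last occupied day: day 5): for example Deploy=day 3; Draft=day 1; Migrate=day 5; Launch=day 1; Docs=day 3; Build=day 2; Design=day 2; Sync=day 4; Refactor=day 4.

5 days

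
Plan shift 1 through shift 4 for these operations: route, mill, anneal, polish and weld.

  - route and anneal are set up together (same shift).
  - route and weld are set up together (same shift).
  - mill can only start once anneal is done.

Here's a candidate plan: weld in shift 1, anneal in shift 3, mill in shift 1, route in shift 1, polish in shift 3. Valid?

No. mill can only start once anneal is done is not satisfied.

mill can only start once anneal is done — violated.
route and anneal are set up together (same shift) — violated.
route and weld are set up together (same shift) — holds.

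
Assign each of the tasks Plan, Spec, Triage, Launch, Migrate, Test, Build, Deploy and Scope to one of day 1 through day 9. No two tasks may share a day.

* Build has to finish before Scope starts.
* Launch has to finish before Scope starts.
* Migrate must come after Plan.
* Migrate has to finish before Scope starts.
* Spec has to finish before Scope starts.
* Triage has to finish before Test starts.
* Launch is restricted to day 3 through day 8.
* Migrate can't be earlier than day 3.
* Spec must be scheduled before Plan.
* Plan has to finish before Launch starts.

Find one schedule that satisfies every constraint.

Migrate=day 4, Triage=day 7, Launch=day 3, Deploy=day 9, Plan=day 2, Build=day 5, Test=day 8, Spec=day 1, Scope=day 6

Checking: Launch(day 3) before Scope(day 6); Spec(day 1) before Plan(day 2); Build(day 5) before Scope(day 6); Spec(day 1) before Scope(day 6); Migrate(day 4) before Scope(day 6); Plan(day 2) before Migrate(day 4); Triage(day 7) before Test(day 8); Plan(day 2) before Launch(day 3); Launch=day 3 in [day 3,day 8]; Migrate=day 4 in [day 3,day 9]; max 1 per day (cap 1).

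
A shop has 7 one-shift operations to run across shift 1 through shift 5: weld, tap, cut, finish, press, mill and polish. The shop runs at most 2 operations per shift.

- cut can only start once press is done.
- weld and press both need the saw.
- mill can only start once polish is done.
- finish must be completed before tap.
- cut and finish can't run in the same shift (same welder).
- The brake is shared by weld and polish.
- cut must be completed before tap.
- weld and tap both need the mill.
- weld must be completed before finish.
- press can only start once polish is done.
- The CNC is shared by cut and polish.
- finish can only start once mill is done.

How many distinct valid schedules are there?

2

Enumerating: tap in shift 5, finish in shift 3, cut in shift 4, press in shift 3, polish in shift 1, mill in shift 2, weld in shift 2 | mill=shift 2; weld=shift 3; cut=shift 3; polish=shift 1; tap=shift 5; press=shift 2; finish=shift 4.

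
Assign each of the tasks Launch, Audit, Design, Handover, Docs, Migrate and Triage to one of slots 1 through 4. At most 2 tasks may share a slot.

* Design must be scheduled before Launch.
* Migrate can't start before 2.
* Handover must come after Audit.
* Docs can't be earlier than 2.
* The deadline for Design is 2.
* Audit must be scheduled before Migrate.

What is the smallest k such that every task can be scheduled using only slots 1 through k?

4 slots

The precedence chain requires at least 2 distinct slots.
With at most 2 per slot and 7 tasks, at least 4 slots are needed.
4 works (last occupied slot: 4): for example Migrate=2; Launch=3; Design=1; Audit=1; Triage=4; Handover=3; Docs=2.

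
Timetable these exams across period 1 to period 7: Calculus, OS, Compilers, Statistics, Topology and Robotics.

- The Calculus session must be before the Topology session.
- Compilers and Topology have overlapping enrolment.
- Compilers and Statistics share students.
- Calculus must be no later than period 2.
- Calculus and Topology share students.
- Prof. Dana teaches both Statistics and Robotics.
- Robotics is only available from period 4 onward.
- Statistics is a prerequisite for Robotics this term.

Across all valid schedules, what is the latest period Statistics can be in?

Downstream work caps Statistics at period 6.
Statistics at period 6 is achievable: OS=period 1, Topology=period 2, Compilers=period 1, Statistics=period 6, Robotics=period 7, Calculus=period 1.

period 6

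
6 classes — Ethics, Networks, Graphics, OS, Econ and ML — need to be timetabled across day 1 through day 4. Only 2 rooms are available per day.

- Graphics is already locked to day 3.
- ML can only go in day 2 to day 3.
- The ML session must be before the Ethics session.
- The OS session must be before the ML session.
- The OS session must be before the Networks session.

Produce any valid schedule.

Networks in day 2, ML in day 2, Econ in day 1, OS in day 1, Ethics in day 3, Graphics in day 3

Checking: OS(day 1) before Networks(day 2); ML(day 2) before Ethics(day 3); OS(day 1) before ML(day 2); Graphics=day 3 in [day 3,day 3]; ML=day 2 in [day 2,day 3]; max 2 per day (cap 2).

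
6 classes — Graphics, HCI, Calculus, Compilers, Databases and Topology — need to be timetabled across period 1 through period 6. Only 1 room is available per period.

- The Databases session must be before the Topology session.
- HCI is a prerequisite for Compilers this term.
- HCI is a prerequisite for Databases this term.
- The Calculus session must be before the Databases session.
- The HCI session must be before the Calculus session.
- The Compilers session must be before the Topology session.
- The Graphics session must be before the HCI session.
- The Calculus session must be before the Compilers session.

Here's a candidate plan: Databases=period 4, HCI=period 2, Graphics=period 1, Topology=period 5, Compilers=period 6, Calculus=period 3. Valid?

The Databases session must be before the Topology session — holds.
The Compilers session must be before the Topology session — violated.
HCI is a prerequisite for Compilers this term — holds.
The Calculus session must be before the Databases session — holds.
The Graphics session must be before the HCI session — holds.
The HCI session must be before the Calculus session — holds.
The Calculus session must be before the Compilers session — holds.
Only 1 room is available per period — holds.
HCI is a prerequisite for Databases this term — holds.

No — it violates: The Compilers session must be before the Topology session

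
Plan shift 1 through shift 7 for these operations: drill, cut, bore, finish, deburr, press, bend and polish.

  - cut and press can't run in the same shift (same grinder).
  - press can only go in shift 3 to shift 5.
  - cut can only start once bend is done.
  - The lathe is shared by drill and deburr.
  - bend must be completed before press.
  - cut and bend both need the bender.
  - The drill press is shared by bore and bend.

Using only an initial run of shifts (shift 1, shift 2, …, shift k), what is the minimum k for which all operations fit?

3

The precedence chain requires at least 2 distinct shifts.
press can't be placed before shift 3, so the schedule must run through at least shift 3.
3 works (last occupied shift: shift 3): for example cut=shift 2, bore=shift 2, bend=shift 1, deburr=shift 2, finish=shift 1, press=shift 3, drill=shift 1, polish=shift 1.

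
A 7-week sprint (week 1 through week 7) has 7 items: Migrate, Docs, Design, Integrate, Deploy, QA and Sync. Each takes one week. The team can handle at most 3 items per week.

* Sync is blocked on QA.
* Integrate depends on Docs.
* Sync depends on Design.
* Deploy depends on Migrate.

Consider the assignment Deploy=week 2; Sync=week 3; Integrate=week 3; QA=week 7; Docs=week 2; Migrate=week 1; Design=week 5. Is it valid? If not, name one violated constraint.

No. Sync is blocked on QA is not satisfied.

The team can handle at most 3 items per week — holds.
Sync is blocked on QA — violated.
Sync depends on Design — violated.
Deploy depends on Migrate — holds.
Integrate depends on Docs — holds.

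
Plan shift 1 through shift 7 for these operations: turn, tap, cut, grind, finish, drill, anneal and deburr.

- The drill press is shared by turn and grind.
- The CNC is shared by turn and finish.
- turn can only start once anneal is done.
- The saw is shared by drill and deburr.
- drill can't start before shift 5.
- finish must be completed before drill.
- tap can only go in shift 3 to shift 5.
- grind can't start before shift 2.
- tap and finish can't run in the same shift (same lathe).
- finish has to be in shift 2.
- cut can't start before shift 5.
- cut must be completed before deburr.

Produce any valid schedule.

cut in shift 5, anneal in shift 1, tap in shift 3, turn in shift 3, drill in shift 5, finish in shift 2, deburr in shift 6, grind in shift 2

Checking: anneal(shift 1) before turn(shift 3); finish(shift 2) before drill(shift 5); cut(shift 5) before deburr(shift 6); tap(shift 3) != finish(shift 2); drill(shift 5) != deburr(shift 6); turn(shift 3) != finish(shift 2); turn(shift 3) != grind(shift 2); finish=shift 2 in [shift 2,shift 2]; drill=shift 5 in [shift 5,shift 7]; grind=shift 2 in [shift 2,shift 7]; tap=shift 3 in [shift 3,shift 5]; cut=shift 5 in [shift 5,shift 7].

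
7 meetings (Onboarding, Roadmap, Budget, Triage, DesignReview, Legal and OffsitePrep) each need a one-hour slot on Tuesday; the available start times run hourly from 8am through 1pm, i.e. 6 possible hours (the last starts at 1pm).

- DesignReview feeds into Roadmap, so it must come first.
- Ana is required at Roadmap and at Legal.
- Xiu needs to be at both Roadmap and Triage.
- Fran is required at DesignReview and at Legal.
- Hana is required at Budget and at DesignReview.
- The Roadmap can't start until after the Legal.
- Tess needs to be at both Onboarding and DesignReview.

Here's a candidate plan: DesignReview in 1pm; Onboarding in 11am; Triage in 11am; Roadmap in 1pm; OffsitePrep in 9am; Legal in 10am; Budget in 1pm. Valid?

No — it violates: Hana is required at Budget and at DesignReview

Ana is required at Roadmap and at Legal — holds.
Hana is required at Budget and at DesignReview — violated.
Xiu needs to be at both Roadmap and Triage — holds.
Tess needs to be at both Onboarding and DesignReview — holds.
The Roadmap can't start until after the Legal — holds.
Fran is required at DesignReview and at Legal — holds.
DesignReview feeds into Roadmap, so it must come first — violated.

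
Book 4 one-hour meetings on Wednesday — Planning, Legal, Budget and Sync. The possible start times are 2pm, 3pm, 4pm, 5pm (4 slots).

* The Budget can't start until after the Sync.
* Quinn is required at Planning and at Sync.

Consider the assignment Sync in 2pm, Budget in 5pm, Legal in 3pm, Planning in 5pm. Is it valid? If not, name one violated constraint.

Yes, all constraints hold

Quinn is required at Planning and at Sync — holds.
The Budget can't start until after the Sync — holds.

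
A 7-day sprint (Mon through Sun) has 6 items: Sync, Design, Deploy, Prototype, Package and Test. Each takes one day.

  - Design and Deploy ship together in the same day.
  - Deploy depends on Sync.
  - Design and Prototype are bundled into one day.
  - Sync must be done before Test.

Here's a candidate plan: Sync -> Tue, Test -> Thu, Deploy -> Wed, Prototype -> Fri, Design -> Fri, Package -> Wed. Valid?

Design and Prototype are bundled into one day — holds.
Design and Deploy ship together in the same day — violated.
Deploy depends on Sync — holds.
Sync must be done before Test — holds.

Invalid. Design and Deploy ship together in the same day.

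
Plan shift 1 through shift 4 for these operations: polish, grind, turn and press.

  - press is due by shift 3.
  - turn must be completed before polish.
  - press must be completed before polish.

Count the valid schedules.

Splitting on polish: it can be shift 2 (4), shift 3 (16), shift 4 (36). Listing each branch's schedules as (grind, turn, press) by shift number:
polish=shift 2: (1,1,1) (2,1,1) (3,1,1) (4,1,1) — 4.
polish=shift 3: (1,1,1) (1,1,2) (1,2,1) (1,2,2) (2,1,1) (2,1,2) (2,2,1) (2,2,2) (3,1,1) (3,1,2) (3,2,1) (3,2,2) (4,1,1) (4,1,2) (4,2,1) (4,2,2) — 16.
polish=shift 4: (1,1,1) (1,1,2) (1,1,3) (1,2,1) (1,2,2) (1,2,3) (1,3,1) (1,3,2) (1,3,3) (2,1,1) (2,1,2) (2,1,3) (2,2,1) (2,2,2) (2,2,3) (2,3,1) (2,3,2) (2,3,3) (3,1,1) (3,1,2) (3,1,3) (3,2,1) (3,2,2) (3,2,3) (3,3,1) (3,3,2) (3,3,3) (4,1,1) (4,1,2) (4,1,3) (4,2,1) (4,2,2) (4,2,3) (4,3,1) (4,3,2) (4,3,3) — 36.
Summing: 4 + 16 + 36 = 56.

56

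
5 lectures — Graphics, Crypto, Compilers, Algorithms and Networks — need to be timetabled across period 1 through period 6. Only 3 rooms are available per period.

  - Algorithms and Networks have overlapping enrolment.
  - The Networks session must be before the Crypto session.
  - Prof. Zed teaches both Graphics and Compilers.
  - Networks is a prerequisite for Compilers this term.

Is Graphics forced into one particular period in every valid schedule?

No

Graphics can be period 1 (e.g. Algorithms -> period 2, Graphics -> period 1, Compilers -> period 2, Crypto -> period 2, Networks -> period 1) or period 2 (e.g. Graphics=period 2, Crypto=period 2, Compilers=period 3, Algorithms=period 2, Networks=period 1).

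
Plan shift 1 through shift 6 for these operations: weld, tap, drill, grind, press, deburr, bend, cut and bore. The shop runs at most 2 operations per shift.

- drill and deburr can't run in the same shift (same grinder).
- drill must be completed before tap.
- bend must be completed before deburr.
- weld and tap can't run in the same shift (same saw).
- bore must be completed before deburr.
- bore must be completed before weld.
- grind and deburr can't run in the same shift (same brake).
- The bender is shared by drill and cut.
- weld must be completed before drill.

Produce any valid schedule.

weld=shift 2; tap=shift 4; drill=shift 3; grind=shift 3; cut=shift 5; press=shift 4; bend=shift 1; bore=shift 1; deburr=shift 2

Checking: weld(shift 2) before drill(shift 3); bore(shift 1) before deburr(shift 2); bend(shift 1) before deburr(shift 2); drill(shift 3) before tap(shift 4); bore(shift 1) before weld(shift 2); weld(shift 2) != tap(shift 4); grind(shift 3) != deburr(shift 2); drill(shift 3) != deburr(shift 2); drill(shift 3) != cut(shift 5); max 2 per shift (cap 2).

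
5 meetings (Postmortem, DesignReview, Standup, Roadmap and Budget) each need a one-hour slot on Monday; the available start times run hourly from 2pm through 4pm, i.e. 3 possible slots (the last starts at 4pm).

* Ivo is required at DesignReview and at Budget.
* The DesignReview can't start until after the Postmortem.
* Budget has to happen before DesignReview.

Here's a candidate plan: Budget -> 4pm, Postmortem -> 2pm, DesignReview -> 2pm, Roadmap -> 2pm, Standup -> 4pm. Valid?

The DesignReview can't start until after the Postmortem — violated.
Budget has to happen before DesignReview — violated.
Ivo is required at DesignReview and at Budget — holds.

No — it violates: Budget has to happen before DesignReview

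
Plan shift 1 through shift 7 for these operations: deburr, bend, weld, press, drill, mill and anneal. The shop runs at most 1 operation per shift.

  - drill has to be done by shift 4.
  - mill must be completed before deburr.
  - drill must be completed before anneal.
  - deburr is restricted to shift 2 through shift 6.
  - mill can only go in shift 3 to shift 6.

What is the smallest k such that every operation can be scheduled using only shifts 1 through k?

7 shifts

The precedence chain requires at least 2 distinct shifts.
With at most 1 per shift and 7 operations, at least 7 shifts are needed.
Propagating the time windows through the other constraints, deburr can't land before shift 4, so the schedule must run through at least shift 4.
7 works (last occupied shift: shift 7): for example drill in shift 1, press in shift 7, weld in shift 6, mill in shift 3, bend in shift 5, deburr in shift 4, anneal in shift 2.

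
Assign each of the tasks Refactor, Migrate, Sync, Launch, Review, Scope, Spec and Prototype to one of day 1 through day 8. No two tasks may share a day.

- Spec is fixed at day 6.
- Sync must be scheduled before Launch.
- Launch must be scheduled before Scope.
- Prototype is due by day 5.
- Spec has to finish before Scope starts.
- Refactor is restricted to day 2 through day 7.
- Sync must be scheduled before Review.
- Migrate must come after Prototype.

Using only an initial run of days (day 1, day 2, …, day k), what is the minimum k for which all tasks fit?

The precedence chain requires at least 3 distinct days.
With at most 1 per day and 8 tasks, at least 8 days are needed.
Propagating the time windows through the other constraints, Scope can't land before day 7, so the schedule must run through at least day 7.
8 works (last occupied day: day 8): for example Review=day 8; Refactor=day 2; Prototype=day 1; Scope=day 7; Migrate=day 5; Launch=day 4; Spec=day 6; Sync=day 3.

8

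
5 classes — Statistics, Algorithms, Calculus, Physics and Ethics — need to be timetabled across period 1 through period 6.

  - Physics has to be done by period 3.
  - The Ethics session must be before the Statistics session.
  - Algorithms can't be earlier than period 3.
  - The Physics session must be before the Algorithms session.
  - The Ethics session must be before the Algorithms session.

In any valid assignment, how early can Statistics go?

Precedence pushes Statistics to at least period 2.
Statistics at period 2 is achievable: Algorithms -> period 3; Ethics -> period 1; Physics -> period 1; Statistics -> period 2; Calculus -> period 1.

period 2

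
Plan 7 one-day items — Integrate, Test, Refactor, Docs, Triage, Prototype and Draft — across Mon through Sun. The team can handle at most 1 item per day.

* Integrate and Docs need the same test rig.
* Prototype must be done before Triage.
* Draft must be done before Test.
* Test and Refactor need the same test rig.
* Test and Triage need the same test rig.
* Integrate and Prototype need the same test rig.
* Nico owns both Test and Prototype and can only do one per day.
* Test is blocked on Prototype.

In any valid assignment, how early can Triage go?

Precedence pushes Triage to at least Tue.
Triage at Tue is achievable: Test -> Thu, Draft -> Wed, Prototype -> Mon, Integrate -> Fri, Refactor -> Sat, Docs -> Sun, Triage -> Tue.

Tue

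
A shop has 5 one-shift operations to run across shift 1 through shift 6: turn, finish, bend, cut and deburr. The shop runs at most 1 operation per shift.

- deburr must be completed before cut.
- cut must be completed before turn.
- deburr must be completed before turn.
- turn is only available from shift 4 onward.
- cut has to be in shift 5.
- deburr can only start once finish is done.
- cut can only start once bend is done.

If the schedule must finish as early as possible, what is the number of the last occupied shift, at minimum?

The precedence chain requires at least 4 distinct shifts.
With at most 1 per shift and 5 operations, at least 5 shifts are needed.
Propagating the time windows through the other constraints, turn can't land before shift 6, so the schedule must run through at least shift 6.
6 works (last occupied shift: shift 6): for example cut -> shift 5, finish -> shift 1, bend -> shift 3, deburr -> shift 2, turn -> shift 6.

shift 6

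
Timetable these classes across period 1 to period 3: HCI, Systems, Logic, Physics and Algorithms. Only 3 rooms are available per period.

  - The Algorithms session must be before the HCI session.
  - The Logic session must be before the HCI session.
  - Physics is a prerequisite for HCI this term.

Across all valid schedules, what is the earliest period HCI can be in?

Precedence pushes HCI to at least period 2.
HCI at period 2 is achievable: Algorithms=period 1; Physics=period 1; HCI=period 2; Logic=period 1; Systems=period 2.

period 2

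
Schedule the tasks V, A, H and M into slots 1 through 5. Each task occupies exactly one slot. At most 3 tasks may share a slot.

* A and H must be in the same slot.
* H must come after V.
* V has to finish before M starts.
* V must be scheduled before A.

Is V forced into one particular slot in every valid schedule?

V can be 1 (e.g. M in 2, A in 2, V in 1, H in 2) or 2 (e.g. V in 2; H in 3; M in 3; A in 3).

No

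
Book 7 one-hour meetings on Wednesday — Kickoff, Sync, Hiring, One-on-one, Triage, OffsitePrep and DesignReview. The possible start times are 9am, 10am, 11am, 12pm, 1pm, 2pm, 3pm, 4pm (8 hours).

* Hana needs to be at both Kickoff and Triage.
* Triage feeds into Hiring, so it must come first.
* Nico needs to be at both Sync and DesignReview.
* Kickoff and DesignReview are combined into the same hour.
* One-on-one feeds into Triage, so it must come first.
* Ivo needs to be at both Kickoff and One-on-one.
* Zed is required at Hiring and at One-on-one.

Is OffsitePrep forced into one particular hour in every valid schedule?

OffsitePrep can be 9am (e.g. Triage -> 10am; OffsitePrep -> 9am; DesignReview -> 11am; Hiring -> 11am; Kickoff -> 11am; One-on-one -> 9am; Sync -> 9am) or 10am (e.g. OffsitePrep=10am; Triage=10am; One-on-one=9am; Hiring=11am; Sync=9am; Kickoff=11am; DesignReview=11am).

No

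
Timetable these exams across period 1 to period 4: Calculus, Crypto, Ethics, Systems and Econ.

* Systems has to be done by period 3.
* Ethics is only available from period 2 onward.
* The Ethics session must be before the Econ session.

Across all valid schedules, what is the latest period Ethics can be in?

Ethics is available from period 2; downstream work caps Ethics at period 3.
Ethics at period 3 is achievable: Crypto=period 1, Calculus=period 1, Systems=period 1, Ethics=period 3, Econ=period 4.

period 3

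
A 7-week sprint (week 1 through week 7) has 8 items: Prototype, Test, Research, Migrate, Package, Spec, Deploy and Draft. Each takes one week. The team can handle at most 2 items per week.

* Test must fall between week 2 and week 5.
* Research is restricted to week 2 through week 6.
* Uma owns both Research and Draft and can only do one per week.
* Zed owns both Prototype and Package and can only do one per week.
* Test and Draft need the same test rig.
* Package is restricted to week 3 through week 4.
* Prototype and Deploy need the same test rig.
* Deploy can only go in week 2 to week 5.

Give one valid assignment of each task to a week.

Research=week 3; Prototype=week 1; Migrate=week 1; Package=week 3; Deploy=week 2; Test=week 2; Draft=week 4; Spec=week 4

Checking: Prototype(week 1) != Deploy(week 2); Test(week 2) != Draft(week 4); Prototype(week 1) != Package(week 3); Research(week 3) != Draft(week 4); Deploy=week 2 in [week 2,week 5]; Test=week 2 in [week 2,week 5]; Research=week 3 in [week 2,week 6]; Package=week 3 in [week 3,week 4]; max 2 per week (cap 2).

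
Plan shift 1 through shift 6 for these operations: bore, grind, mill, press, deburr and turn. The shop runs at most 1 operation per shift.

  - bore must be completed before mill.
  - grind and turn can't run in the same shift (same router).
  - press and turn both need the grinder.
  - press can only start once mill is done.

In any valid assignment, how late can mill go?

Precedence pushes mill to at least shift 2; downstream work caps mill at shift 5.
mill at shift 5 is achievable: turn in shift 4; mill in shift 5; grind in shift 2; press in shift 6; deburr in shift 3; bore in shift 1.

shift 5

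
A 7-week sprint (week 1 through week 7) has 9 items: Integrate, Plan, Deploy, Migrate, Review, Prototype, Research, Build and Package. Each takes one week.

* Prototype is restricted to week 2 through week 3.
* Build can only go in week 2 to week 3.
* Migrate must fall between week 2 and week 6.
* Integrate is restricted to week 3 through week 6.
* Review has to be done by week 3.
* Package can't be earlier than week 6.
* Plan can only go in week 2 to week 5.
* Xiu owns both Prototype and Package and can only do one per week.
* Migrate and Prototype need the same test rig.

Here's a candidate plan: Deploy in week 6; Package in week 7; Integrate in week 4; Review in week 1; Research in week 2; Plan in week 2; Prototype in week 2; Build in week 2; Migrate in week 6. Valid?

Valid

Plan can only go in week 2 to week 5 — holds.
Prototype is restricted to week 2 through week 3 — holds.
Xiu owns both Prototype and Package and can only do one per week — holds.
Build can only go in week 2 to week 3 — holds.
Package can't be earlier than week 6 — holds.
Review has to be done by week 3 — holds.
Migrate must fall between week 2 and week 6 — holds.
Migrate and Prototype need the same test rig — holds.
Integrate is restricted to week 3 through week 6 — holds.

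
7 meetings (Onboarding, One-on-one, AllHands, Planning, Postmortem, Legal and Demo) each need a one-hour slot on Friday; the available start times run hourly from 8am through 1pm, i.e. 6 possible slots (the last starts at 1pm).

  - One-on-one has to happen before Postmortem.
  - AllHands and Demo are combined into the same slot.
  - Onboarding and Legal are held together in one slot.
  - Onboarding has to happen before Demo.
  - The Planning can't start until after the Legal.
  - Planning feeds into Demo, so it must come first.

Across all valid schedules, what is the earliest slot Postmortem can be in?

9am

Precedence pushes Postmortem to at least 9am.
Postmortem at 9am is achievable: Onboarding -> 8am, Postmortem -> 9am, Legal -> 8am, AllHands -> 10am, Demo -> 10am, One-on-one -> 8am, Planning -> 9am.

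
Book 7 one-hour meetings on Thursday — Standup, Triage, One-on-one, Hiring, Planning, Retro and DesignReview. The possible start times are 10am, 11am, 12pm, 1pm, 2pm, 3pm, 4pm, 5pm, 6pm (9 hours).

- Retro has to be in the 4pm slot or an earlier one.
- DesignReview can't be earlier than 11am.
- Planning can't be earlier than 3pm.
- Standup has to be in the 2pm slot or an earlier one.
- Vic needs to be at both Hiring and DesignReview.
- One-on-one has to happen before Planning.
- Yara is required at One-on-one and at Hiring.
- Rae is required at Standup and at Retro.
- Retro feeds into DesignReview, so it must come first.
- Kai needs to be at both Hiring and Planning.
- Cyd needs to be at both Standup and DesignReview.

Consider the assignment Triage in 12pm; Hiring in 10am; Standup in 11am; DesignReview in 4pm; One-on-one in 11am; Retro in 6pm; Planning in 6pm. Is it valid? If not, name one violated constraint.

Invalid. Retro has to be in the 4pm slot or an earlier one.

Vic needs to be at both Hiring and DesignReview — holds.
Planning can't be earlier than 3pm — holds.
Retro has to be in the 4pm slot or an earlier one — violated.
Cyd needs to be at both Standup and DesignReview — holds.
One-on-one has to happen before Planning — holds.
Kai needs to be at both Hiring and Planning — holds.
Rae is required at Standup and at Retro — holds.
DesignReview can't be earlier than 11am — holds.
Standup has to be in the 2pm slot or an earlier one — holds.
Yara is required at One-on-one and at Hiring — holds.
Retro feeds into DesignReview, so it must come first — violated.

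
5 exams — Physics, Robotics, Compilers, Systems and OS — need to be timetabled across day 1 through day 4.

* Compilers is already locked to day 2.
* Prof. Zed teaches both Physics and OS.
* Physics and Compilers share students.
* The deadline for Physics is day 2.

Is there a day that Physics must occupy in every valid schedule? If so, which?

Physics's window is day 1–day 2.
Compilers is fixed at day 2, and Physics can't share a day with Compilers.
So Physics must be day 1.

day 1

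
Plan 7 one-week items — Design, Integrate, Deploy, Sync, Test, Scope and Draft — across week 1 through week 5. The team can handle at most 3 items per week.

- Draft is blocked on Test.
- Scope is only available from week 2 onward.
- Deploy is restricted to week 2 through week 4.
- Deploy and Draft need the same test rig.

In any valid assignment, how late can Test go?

week 4

Downstream work caps Test at week 4.
Test at week 4 is achievable: Test -> week 4; Design -> week 1; Draft -> week 5; Scope -> week 2; Sync -> week 1; Deploy -> week 2; Integrate -> week 1.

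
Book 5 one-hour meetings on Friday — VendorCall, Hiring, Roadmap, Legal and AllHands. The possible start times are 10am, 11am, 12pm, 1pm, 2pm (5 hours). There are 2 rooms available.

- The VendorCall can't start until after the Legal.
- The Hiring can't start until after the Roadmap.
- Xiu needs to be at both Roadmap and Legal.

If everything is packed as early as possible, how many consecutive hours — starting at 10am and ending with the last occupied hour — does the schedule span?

The precedence chain requires at least 2 distinct hours.
With at most 2 per hour and 5 meetings, at least 3 hours are needed.
3 works (last occupied hour: 12pm): for example VendorCall in 11am; Legal in 10am; Roadmap in 11am; Hiring in 12pm; AllHands in 10am.

3 hours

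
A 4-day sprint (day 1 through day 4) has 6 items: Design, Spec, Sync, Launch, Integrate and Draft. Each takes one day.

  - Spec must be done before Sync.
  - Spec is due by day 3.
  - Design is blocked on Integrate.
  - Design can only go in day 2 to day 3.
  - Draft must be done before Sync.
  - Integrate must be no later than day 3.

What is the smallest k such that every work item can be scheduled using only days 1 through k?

2

The precedence chain requires at least 2 distinct days.
2 works (last occupied day: day 2): for example Launch -> day 1, Sync -> day 2, Design -> day 2, Spec -> day 1, Draft -> day 1, Integrate -> day 1.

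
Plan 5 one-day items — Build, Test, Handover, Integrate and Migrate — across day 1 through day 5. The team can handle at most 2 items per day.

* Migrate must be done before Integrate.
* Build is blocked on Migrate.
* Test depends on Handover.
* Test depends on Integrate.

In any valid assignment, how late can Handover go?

Downstream work caps Handover at day 4.
Handover at day 4 is achievable: Build in day 2, Migrate in day 1, Integrate in day 2, Test in day 5, Handover in day 4.

day 4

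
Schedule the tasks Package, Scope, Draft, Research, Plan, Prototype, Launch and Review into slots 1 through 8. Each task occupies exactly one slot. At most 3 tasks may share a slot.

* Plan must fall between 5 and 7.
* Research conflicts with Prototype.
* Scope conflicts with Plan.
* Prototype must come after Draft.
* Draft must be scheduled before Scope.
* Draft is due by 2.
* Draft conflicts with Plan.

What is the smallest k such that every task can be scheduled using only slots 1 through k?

The precedence chain requires at least 2 distinct slots.
With at most 3 per slot and 8 tasks, at least 3 slots are needed.
Plan can't be placed before 5, so the schedule must run through at least slot 5.
5 works (last occupied slot: 5): for example Review -> 3, Research -> 1, Scope -> 2, Package -> 1, Launch -> 2, Plan -> 5, Draft -> 1, Prototype -> 2.

5 slots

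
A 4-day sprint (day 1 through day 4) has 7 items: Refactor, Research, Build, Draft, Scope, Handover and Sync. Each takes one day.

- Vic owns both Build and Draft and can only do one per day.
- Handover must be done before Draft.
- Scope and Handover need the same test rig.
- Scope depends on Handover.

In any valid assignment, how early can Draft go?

day 2

Precedence pushes Draft to at least day 2.
Draft at day 2 is achievable: Draft -> day 2, Build -> day 1, Research -> day 1, Refactor -> day 1, Handover -> day 1, Sync -> day 1, Scope -> day 2.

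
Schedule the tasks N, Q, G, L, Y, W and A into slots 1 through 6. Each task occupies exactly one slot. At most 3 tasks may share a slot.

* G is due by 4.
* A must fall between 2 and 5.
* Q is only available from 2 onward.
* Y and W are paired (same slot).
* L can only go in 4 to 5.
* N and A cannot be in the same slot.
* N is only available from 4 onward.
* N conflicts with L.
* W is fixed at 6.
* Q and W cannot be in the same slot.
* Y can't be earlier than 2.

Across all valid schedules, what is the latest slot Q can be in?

Q is available from 2.
Q at 5 is achievable: A=2, W=6, L=4, G=1, Q=5, Y=6, N=5.
Nothing later works — the conflict and capacity constraints rule out every slot after 5.

5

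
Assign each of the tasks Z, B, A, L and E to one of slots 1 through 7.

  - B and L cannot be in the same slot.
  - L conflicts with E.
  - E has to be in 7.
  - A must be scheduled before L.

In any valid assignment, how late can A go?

Downstream work caps A at 6.
A at 5 is achievable: Z in 1; E in 7; B in 1; L in 6; A in 5.
Nothing later works — the conflict constraints rule out every slot after 5.

5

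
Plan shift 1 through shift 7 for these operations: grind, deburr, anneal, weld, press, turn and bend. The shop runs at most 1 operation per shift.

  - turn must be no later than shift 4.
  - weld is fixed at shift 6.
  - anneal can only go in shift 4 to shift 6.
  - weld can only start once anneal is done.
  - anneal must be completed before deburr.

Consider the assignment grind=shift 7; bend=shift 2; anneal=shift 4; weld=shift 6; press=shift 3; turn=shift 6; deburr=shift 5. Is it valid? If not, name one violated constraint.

anneal must be completed before deburr — holds.
The shop runs at most 1 operation per shift — violated.
turn must be no later than shift 4 — violated.
anneal can only go in shift 4 to shift 6 — holds.
weld can only start once anneal is done — holds.
weld is fixed at shift 6 — holds.

No — it violates: turn must be no later than shift 4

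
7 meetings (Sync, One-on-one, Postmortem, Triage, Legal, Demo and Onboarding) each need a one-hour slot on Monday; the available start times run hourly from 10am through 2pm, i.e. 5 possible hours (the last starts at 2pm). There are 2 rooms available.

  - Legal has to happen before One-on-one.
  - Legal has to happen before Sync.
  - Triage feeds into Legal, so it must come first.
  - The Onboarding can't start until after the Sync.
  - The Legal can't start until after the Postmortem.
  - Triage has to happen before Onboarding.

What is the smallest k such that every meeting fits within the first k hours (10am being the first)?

The precedence chain requires at least 4 distinct hours.
With at most 2 per hour and 7 meetings, at least 4 hours are needed.
4 works (last occupied hour: 1pm): for example Triage in 10am, Legal in 11am, One-on-one in 12pm, Sync in 12pm, Onboarding in 1pm, Demo in 11am, Postmortem in 10am.

4 hours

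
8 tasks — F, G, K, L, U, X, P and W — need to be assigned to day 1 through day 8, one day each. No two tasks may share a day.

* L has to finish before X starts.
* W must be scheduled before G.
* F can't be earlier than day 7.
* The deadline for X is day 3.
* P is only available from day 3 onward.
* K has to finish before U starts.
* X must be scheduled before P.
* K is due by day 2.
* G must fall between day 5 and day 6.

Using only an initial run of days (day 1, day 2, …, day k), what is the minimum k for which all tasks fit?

The precedence chain requires at least 3 distinct days.
With at most 1 per day and 8 tasks, at least 8 days are needed.
F can't be placed before day 7, so the schedule must run through at least day 7.
8 works (last occupied day: day 8): for example F=day 7; W=day 4; G=day 5; P=day 6; K=day 1; L=day 2; X=day 3; U=day 8.

8 days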